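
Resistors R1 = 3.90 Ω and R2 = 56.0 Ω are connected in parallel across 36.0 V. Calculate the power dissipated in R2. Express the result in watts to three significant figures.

Parallel branches share the same voltage; P = V²/R gives the branch power in one step.
P_R2 = V² / R2 = (36.0)² / 56.0 Ω = 23.14 W

23.1 W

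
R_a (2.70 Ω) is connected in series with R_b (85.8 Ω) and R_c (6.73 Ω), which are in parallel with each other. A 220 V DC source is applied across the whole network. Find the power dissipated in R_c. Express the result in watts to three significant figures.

Collapse R_b‖R_c to a single equivalent, reducing the network to two series elements.
R_p = (85.8×6.73)/(85.8+6.73) = 6.241 Ω
R_total = 2.70 + 6.241 = 8.941 Ω
I = V / R_total = 220 / 8.941 = 24.61 A
Voltage across the parallel pair: V_p = I × R_p = 24.61 × 6.241 = 153.6 V
R_c is across V_p, so use P = V²/R for that branch.
P_R_c = (153.6)² / 6.73 = 3504 W

3500 W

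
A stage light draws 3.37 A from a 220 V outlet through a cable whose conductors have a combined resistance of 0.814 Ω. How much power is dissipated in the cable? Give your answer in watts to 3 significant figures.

9.24 W

Only the current and the line resistance are needed for the I²R loss.
The cable carries the full 3.37 A.
P_line = I² R_line = (3.370)² × 0.814 = 9.245 W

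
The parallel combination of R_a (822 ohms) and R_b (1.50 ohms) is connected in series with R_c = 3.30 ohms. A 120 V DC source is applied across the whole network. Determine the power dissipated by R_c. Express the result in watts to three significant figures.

First find R_p for the parallel pair, then treat R_p + R_c as a series loop.
R_p = (822×1.50)/(822+1.50) = 1.497 Ω
R_total = R_p + 3.30 = 1.497 + 3.30 = 4.797 Ω
I = V / R_total = 120 / 4.797 = 25.01 A
R_c is the series element, so its power is I²R.
P_R_c = (25.01)² × 3.30 = 2065 W

2060 W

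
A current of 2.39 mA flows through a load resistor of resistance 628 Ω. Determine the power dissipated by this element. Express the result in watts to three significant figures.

0.00359 W

With I and R stated, P = I²R applies in one step.
P = (0.002390 A)² × 628 Ω = 0.003587 W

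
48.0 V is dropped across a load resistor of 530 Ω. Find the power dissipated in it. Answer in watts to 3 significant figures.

V and R are stated; P = V²/R avoids computing the current.
P = (48.0 V)² / 530 Ω = 4.347 W

4.35 W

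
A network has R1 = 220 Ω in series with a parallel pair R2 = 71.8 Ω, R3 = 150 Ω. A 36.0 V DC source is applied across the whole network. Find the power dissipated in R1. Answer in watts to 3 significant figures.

Reduce the parallel pair to R_p first; the network is then a simple series string.
R_p = (71.8×150)/(71.8+150) = 48.56 Ω
R_total = 220 + 48.56 = 268.6 Ω
I = V / R_total = 36.0 / 268.6 = 0.1340 A
R1 carries the full series current, so P = I²R.
P_R1 = (0.1340)² × 220 = 3.953 W

3.95 W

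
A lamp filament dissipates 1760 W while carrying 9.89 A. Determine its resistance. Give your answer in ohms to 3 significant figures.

The two known quantities fix the third via R = P / I².
R = 1760 / (9.890)² = 17.99 Ω

18.0 Ω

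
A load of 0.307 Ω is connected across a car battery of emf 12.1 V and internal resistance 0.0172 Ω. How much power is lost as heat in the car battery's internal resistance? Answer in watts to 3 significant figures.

24.0 W

The internal resistance carries the same current as the load; P_int = I²r.
I = ε / (r + R) = 12.1 / (0.0172 + 0.307) = 37.32 A
P_int = I² r = (37.32)² × 0.0172 = 23.96 W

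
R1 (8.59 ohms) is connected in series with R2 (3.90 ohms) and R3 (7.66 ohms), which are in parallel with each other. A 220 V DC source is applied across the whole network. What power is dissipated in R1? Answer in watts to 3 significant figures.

3330 W

Reduce the parallel pair to R_p first; the network is then a simple series string.
R_p = (3.90×7.66)/(3.90+7.66) = 2.584 Ω
R_total = 8.59 + 2.584 = 11.17 Ω
I = V / R_total = 220 / 11.17 = 19.69 A
R1 is in the main series path, so its power is I²R1.
P_R1 = (19.69)² × 8.59 = 3330 W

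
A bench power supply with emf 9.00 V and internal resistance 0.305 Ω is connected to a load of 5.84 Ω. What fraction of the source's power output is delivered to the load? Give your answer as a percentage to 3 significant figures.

η = P_load/(P_load+P_int) = I²R/(I²R+I²r) = R/(R+r) — the I² cancels for series elements.
η = R / (R + r) = 5.84 / (5.84 + 0.305) = 0.9504

95.0 %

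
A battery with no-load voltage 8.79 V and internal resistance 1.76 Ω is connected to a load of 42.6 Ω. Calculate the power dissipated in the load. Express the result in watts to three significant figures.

1.67 W

Load and internal resistance form a series loop — compute the loop current, then the load power via I²R.
I = ε / (r + R) = 8.79 / (1.76 + 42.6) = 0.1982 A
P_load = I² R = (0.1982)² × 42.6 = 1.673 W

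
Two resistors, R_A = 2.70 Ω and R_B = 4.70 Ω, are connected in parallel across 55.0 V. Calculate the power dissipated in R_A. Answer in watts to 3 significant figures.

1120 W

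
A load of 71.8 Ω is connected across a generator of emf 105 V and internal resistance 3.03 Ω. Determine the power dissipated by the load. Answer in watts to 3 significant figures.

141 W

Load and internal resistance form a series loop — compute the loop current, then the load power via I²R.
I = ε / (r + R) = 105 / (3.03 + 71.8) = 1.403 A
P_load = I² R = (1.403)² × 71.8 = 141.4 W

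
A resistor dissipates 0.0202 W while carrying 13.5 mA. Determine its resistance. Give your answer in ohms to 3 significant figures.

Inverting the appropriate power form: R = P / I².
R = 0.0202 / (0.01350)² = 110.8 Ω

111 Ω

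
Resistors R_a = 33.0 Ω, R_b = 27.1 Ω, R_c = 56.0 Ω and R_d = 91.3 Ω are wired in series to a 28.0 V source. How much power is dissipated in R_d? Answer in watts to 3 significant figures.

In a series string the same current flows through every resistor — find that current, then P = I²R for the one we want.
R_total = 33.0 + 27.1 + 56.0 + 91.3 = 207.4 Ω
I = V / R_total = 28.0 / 207.4 = 0.1350 A
P_R_d = I² × R_d = (0.1350)² × 91.3 = 1.664 W

1.66 W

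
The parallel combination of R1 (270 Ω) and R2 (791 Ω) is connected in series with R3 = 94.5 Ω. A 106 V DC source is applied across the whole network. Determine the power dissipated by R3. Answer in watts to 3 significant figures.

12.1 W

First find R_p for the parallel pair, then treat R_p + R3 as a series loop.
R_p = (270×791)/(270+791) = 201.3 Ω
R_total = R_p + 94.5 = 201.3 + 94.5 = 295.8 Ω
I = V / R_total = 106 / 295.8 = 0.3584 A
R3 is the series element, so its power is I²R.
P_R3 = (0.3584)² × 94.5 = 12.14 W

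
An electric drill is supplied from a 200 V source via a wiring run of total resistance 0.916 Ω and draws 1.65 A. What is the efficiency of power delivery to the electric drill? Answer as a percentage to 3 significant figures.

The wiring run carries the full 1.65 A.
P_line = I² R_line = (1.650)² × 0.916 = 2.494 W
P_source = V I = 200 × 1.650 = 330.0 W; P_load = 327.5 W
η = P_load / P_source = 327.5 / 330.0 = 0.9924

99.2 %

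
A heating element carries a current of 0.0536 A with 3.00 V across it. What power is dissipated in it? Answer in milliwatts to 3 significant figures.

Since both terminal voltage and current are stated, P = V I gives the power in one step.
P = 3.00 V × 0.05360 A = 0.1608 W

161 mW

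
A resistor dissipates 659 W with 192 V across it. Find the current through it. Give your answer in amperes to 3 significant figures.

The two known quantities fix the third via I = P / V.
I = 659 / 192 = 3.432 A

3.43 A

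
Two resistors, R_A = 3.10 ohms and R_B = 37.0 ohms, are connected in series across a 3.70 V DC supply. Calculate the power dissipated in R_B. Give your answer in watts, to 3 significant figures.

Since the resistors are in series they all carry the loop current I = V/R_total; the power in any one is I²R.
R_total = 3.10 + 37.0 = 40.10 Ω
I = V / R_total = 3.70 / 40.10 = 0.09227 A
P_R_B = I² × R_B = (0.09227)² × 37.0 = 0.3150 W

0.315 W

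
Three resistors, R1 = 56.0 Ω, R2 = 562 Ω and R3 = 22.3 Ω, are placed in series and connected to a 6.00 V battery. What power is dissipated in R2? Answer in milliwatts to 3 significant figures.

Since the resistors are in series they all carry the loop current I = V/R_total; the power in any one is I²R.
R_total = 56.0 + 562 + 22.3 = 640.3 Ω
I = V / R_total = 6.00 / 640.3 = 0.009371 A
P_R2 = I² × R2 = (0.009371)² × 562 = 0.04935 W

49.3 mW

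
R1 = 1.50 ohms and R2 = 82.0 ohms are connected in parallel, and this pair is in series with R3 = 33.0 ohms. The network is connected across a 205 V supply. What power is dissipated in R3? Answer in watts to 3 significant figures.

1170 W

First find R_p for the parallel pair, then treat R_p + R3 as a series loop.
R_p = (1.50×82.0)/(1.50+82.0) = 1.473 Ω
R_total = R_p + 33.0 = 1.473 + 33.0 = 34.47 Ω
I = V / R_total = 205 / 34.47 = 5.947 A
R3 is the series element, so its power is I²R.
P_R3 = (5.947)² × 33.0 = 1167 W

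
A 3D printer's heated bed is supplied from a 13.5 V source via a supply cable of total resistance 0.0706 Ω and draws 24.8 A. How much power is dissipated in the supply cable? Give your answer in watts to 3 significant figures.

Only the current and the line resistance are needed for the I²R loss.
The supply cable carries the full 24.8 A.
P_line = I² R_line = (24.80)² × 0.0706 = 43.42 W

43.4 W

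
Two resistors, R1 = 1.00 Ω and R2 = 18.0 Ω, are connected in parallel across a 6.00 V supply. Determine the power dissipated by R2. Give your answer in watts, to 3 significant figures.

Each parallel branch sees the full supply voltage, so P = V²/R applies directly to the target branch.
P_R2 = V² / R2 = (6.00)² / 18.0 Ω = 2.000 W

2.00 W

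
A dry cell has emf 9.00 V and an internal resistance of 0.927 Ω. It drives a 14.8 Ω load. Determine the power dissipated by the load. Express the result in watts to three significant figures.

4.85 W

With r and R in series, I = ε/(r+R); the load dissipates I²R.
I = ε / (r + R) = 9.00 / (0.927 + 14.8) = 0.5723 A
P_load = I² R = (0.5723)² × 14.8 = 4.847 W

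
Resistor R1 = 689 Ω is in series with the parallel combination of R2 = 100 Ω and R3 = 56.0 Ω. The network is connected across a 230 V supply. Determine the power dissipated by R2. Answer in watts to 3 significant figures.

Replace R2 and R3 with their parallel equivalent so the circuit becomes R1 in series with R_p.
R_p = (100×56.0)/(100+56.0) = 35.90 Ω
R_total = 689 + 35.90 = 724.9 Ω
I = V / R_total = 230 / 724.9 = 0.3173 A
Voltage across the parallel pair: V_p = I × R_p = 0.3173 × 35.90 = 11.39 V
With V_p across R2, its power is V_p²/R2.
P_R2 = (11.39)² / 100 = 1.297 W

1.30 W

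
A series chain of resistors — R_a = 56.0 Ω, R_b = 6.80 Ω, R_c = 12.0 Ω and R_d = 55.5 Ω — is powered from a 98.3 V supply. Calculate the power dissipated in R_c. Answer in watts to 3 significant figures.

Since the resistors are in series they all carry the loop current I = V/R_total; the power in any one is I²R.
R_total = 56.0 + 6.80 + 12.0 + 55.5 = 130.3 Ω
I = V / R_total = 98.3 / 130.3 = 0.7544 A
P_R_c = I² × R_c = (0.7544)² × 12.0 = 6.830 W

6.83 W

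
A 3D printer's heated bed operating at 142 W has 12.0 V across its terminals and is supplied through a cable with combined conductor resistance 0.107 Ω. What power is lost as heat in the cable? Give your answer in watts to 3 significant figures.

15.0 W

Line loss is just I²R for the cable — we know both I and R_line directly.
I = P / V = 142 / 12.0 = 11.83 A through the cable.
P_line = I² R_line = (11.83)² × 0.107 = 14.98 W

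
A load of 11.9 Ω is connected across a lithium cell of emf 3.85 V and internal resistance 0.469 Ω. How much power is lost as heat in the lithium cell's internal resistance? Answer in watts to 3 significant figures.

The internal resistance carries the same current as the load; P_int = I²r.
I = ε / (r + R) = 3.85 / (0.469 + 11.9) = 0.3113 A
P_int = I² r = (0.3113)² × 0.469 = 0.04544 W

0.0454 W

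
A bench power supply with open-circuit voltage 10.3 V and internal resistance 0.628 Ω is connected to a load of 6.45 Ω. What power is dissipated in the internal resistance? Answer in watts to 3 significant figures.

The source's internal resistance is just another series element carrying I; its dissipation is I²r.
I = ε / (r + R) = 10.3 / (0.628 + 6.45) = 1.455 A
P_int = I² r = (1.455)² × 0.628 = 1.330 W

1.33 W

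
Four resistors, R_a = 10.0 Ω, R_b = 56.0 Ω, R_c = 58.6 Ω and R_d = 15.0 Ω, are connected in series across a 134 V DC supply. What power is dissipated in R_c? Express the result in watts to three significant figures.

54.0 W

Every series element carries the same I. Get I from the total resistance, then P = I² × R_c.
R_total = 10.0 + 56.0 + 58.6 + 15.0 = 139.6 Ω
I = V / R_total = 134 / 139.6 = 0.9599 A
P_R_c = I² × R_c = (0.9599)² × 58.6 = 53.99 W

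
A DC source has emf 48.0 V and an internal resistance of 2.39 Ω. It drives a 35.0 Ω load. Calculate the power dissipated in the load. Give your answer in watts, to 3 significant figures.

57.7 W

The internal resistance and the load are in series, so the same I flows through both; get I from ε/(r+R), then I²R for the load.
I = ε / (r + R) = 48.0 / (2.39 + 35.0) = 1.284 A
P_load = I² R = (1.284)² × 35.0 = 57.68 W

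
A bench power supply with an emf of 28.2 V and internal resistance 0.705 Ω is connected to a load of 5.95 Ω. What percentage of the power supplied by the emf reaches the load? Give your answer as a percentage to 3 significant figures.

89.4 %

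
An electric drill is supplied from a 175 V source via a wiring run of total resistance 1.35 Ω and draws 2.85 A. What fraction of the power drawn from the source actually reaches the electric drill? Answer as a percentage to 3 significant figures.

The wiring run carries the full 2.85 A.
P_line = I² R_line = (2.850)² × 1.35 = 10.97 W
P_source = V I = 175 × 2.850 = 498.8 W; P_load = 487.8 W
η = P_load / P_source = 487.8 / 498.8 = 0.9780

97.8 %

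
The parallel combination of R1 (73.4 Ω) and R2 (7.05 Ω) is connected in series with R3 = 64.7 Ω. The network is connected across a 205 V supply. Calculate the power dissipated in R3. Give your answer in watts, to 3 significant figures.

Collapse the R1‖R2 pair into one equivalent R_p; then R_p and R3 form a series string.
R_p = (73.4×7.05)/(73.4+7.05) = 6.432 Ω
R_total = R_p + 64.7 = 6.432 + 64.7 = 71.13 Ω
I = V / R_total = 205 / 71.13 = 2.882 A
All the supply current flows through R3; use P = I²R3.
P_R3 = (2.882)² × 64.7 = 537.4 W

537 W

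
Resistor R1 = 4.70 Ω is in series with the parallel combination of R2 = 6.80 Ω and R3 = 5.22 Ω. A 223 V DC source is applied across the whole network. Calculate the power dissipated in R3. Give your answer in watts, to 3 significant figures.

1420 W

Reduce the parallel pair to R_p first; the network is then a simple series string.
R_p = (6.80×5.22)/(6.80+5.22) = 2.953 Ω
R_total = 4.70 + 2.953 = 7.653 Ω
I = V / R_total = 223 / 7.653 = 29.14 A
Voltage across the parallel pair: V_p = I × R_p = 29.14 × 2.953 = 86.05 V
R3 sees V_p directly, so P = V_p² / R3.
P_R3 = (86.05)² / 5.22 = 1418 W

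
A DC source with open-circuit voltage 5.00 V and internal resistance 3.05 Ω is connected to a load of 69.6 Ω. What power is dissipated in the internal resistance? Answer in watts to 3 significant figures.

0.0144 W

r is in series with the load, so it carries the full circuit current — the loss in it is I²r.
I = ε / (r + R) = 5.00 / (3.05 + 69.6) = 0.06882 A
P_int = I² r = (0.06882)² × 3.05 = 0.01445 W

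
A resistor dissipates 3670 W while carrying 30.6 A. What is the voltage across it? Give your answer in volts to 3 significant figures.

From P = V I = I²R = V²/R, with the two given quantities we get V = P / I.
V = 3670 / 30.60 = 119.9 V

120 V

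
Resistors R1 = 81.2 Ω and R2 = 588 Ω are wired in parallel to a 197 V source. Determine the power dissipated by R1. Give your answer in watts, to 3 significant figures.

Each parallel branch sees the full supply voltage, so P = V²/R applies directly to the target branch.
P_R1 = V² / R1 = (197)² / 81.2 Ω = 477.9 W

478 W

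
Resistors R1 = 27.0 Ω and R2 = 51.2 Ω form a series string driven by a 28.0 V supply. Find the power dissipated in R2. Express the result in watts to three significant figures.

6.56 W

In a series string the same current flows through every resistor — find that current, then P = I²R for the one we want.
R_total = 27.0 + 51.2 = 78.20 Ω
I = V / R_total = 28.0 / 78.20 = 0.3581 A
P_R2 = I² × R2 = (0.3581)² × 51.2 = 6.564 W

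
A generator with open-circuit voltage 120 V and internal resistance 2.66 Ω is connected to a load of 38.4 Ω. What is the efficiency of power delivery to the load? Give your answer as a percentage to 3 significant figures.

93.5 %

Both r and R carry the same current, so the power split is just the resistance split: η = R/(R+r).
η = R / (R + r) = 38.4 / (38.4 + 2.66) = 0.9352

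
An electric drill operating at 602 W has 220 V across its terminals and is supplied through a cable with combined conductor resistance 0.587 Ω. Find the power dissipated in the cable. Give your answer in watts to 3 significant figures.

Line loss is just I²R for the cable — we know both I and R_line directly.
I = P / V = 602 / 220 = 2.736 A through the cable.
P_line = I² R_line = (2.736)² × 0.587 = 4.395 W

4.40 W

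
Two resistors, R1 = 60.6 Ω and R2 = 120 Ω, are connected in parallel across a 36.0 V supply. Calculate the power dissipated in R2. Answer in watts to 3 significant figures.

10.8 W

The supply voltage appears across each parallel branch — just use P = V²/R2.
P_R2 = V² / R2 = (36.0)² / 120 Ω = 10.80 W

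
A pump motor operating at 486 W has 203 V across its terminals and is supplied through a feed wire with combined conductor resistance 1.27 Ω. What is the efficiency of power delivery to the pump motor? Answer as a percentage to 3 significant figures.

98.5 %

I = P / V = 486 / 203 = 2.394 A through the feed wire.
P_line = I² R_line = (2.394)² × 1.27 = 7.279 W
P_source = P_load + P_line = 486.0 + 7.279 = 493.3 W
η = P_load / P_source = 486.0 / 493.3 = 0.9852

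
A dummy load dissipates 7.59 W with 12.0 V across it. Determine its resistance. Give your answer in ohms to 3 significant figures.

From P = V I = I²R = V²/R, with the two given quantities we get R = V² / P.
R = (12.0)² / 7.59 = 18.97 Ω

19.0 Ω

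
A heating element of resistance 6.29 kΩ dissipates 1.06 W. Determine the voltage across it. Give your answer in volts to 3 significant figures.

The two known quantities fix the third via V = √(P R).
V = √(1.06 × 6290) = 81.65 V

81.7 V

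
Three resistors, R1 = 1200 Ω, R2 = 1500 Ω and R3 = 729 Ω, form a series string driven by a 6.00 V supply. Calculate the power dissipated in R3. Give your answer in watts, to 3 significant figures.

0.00223 W

Since the resistors are in series they all carry the loop current I = V/R_total; the power in any one is I²R.
R_total = 1200 + 1500 + 729 = 3429 Ω
I = V / R_total = 6.00 / 3429 = 0.001750 A
P_R3 = I² × R3 = (0.001750)² × 729 = 0.002232 W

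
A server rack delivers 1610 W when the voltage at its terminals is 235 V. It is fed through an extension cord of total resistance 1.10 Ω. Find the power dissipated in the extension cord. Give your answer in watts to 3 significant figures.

The extension cord is a series resistance carrying the load current; its dissipation is I²R_line.
I = P / V = 1610 / 235 = 6.851 A through the extension cord.
P_line = I² R_line = (6.851)² × 1.10 = 51.63 W

51.6 W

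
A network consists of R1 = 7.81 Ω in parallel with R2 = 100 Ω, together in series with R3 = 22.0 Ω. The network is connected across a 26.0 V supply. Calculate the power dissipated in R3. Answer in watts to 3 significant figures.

17.4 W

First find R_p for the parallel pair, then treat R_p + R3 as a series loop.
R_p = (7.81×100)/(7.81+100) = 7.244 Ω
R_total = R_p + 22.0 = 7.244 + 22.0 = 29.24 Ω
I = V / R_total = 26.0 / 29.24 = 0.8891 A
All the supply current flows through R3; use P = I²R3.
P_R3 = (0.8891)² × 22.0 = 17.39 W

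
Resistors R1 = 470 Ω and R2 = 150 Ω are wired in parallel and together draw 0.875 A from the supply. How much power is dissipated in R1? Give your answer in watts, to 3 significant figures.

21.1 W

The branches share the same voltage, but only the total current is given — find V from the equivalent resistance first.
1/R_eq = 1/470 + 1/150 ⇒ R_eq = 113.7 Ω
V = I_total × R_eq = 0.8750 × 113.7 = 99.50 V
P_R1 = V² / R1 = (99.50)² / 470 = 21.06 W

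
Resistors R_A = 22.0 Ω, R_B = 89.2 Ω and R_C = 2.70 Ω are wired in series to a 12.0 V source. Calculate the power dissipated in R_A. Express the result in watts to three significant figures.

Every series element carries the same I. Get I from the total resistance, then P = I² × R_A.
R_total = 22.0 + 89.2 + 2.70 = 113.9 Ω
I = V / R_total = 12.0 / 113.9 = 0.1054 A
P_R_A = I² × R_A = (0.1054)² × 22.0 = 0.2442 W

0.244 W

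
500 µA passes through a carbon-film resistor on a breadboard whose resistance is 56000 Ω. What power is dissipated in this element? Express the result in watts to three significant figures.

Current and resistance are given, so P = I²R is the direct form.
P = (0.0005000 A)² × 56000 Ω = 0.01400 W

0.0140 W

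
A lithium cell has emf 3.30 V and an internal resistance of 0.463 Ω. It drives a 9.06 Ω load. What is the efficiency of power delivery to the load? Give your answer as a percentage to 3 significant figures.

95.1 %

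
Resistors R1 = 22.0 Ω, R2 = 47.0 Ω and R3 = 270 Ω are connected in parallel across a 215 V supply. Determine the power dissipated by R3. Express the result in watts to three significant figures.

171 W

Each parallel branch sees the full supply voltage, so P = V²/R applies directly to the target branch.
P_R3 = V² / R3 = (215)² / 270 Ω = 171.2 W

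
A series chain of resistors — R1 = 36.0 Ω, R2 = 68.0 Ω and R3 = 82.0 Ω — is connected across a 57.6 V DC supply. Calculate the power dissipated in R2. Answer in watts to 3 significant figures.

6.52 W

Series elements share the same current, so find I first, then use P = I²R.
R_total = 36.0 + 68.0 + 82.0 = 186.0 Ω
I = V / R_total = 57.6 / 186.0 = 0.3097 A
P_R2 = I² × R2 = (0.3097)² × 68.0 = 6.521 W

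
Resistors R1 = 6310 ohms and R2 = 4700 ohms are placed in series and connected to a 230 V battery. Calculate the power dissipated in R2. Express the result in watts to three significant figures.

2.05 W

The current is common to all series resistors; compute it, then apply P = I²R for the target.
R_total = 6310 + 4700 = 11010 Ω
I = V / R_total = 230 / 11010 = 0.02089 A
P_R2 = I² × R2 = (0.02089)² × 4700 = 2.051 W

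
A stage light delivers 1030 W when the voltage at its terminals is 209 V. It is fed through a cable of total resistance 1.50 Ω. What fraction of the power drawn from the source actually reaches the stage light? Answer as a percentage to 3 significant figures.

I = P / V = 1030 / 209 = 4.928 A through the cable.
P_line = I² R_line = (4.928)² × 1.50 = 36.43 W
P_source = P_load + P_line = 1030 + 36.43 = 1066 W
η = P_load / P_source = 1030 / 1066 = 0.9658

96.6 %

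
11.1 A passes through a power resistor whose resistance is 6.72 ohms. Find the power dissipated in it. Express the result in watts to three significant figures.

828 W

Knowing I and R, the power is just I²R — no need to find V first.
P = (11.10 A)² × 6.72 Ω = 828.0 W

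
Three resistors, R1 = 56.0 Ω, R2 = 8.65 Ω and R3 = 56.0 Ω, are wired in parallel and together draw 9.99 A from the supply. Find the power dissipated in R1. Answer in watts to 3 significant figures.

77.8 W

Parallel branches share V, not I — compute V via R_eq, then use V²/R for the target branch.
1/R_eq = 1/56.0 + 1/8.65 + 1/56.0 ⇒ R_eq = 6.608 Ω
V = I_total × R_eq = 9.990 × 6.608 = 66.02 V
P_R1 = V² / R1 = (66.02)² / 56.0 = 77.83 W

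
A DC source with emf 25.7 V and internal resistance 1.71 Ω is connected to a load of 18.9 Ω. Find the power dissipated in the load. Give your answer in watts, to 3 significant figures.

29.4 W

Load and internal resistance form a series loop — compute the loop current, then the load power via I²R.
I = ε / (r + R) = 25.7 / (1.71 + 18.9) = 1.247 A
P_load = I² R = (1.247)² × 18.9 = 29.39 W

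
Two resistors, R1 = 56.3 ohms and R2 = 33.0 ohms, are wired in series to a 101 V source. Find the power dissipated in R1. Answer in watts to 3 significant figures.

Every series element carries the same I. Get I from the total resistance, then P = I² × R1.
R_total = 56.3 + 33.0 = 89.30 Ω
I = V / R_total = 101 / 89.30 = 1.131 A
P_R1 = I² × R1 = (1.131)² × 56.3 = 72.02 W

72.0 W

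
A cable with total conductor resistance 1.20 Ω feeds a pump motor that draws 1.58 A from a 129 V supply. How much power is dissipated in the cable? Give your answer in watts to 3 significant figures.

The cable and load are in series, so the same current flows in both; the loss is I²R_line.
The cable carries the full 1.58 A.
P_line = I² R_line = (1.580)² × 1.20 = 2.996 W

3.00 W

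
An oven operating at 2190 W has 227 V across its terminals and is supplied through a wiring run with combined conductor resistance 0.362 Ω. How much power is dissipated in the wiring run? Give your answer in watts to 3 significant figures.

33.7 W

The wiring run and load are in series, so the same current flows in both; the loss is I²R_line.
I = P / V = 2190 / 227 = 9.648 A through the wiring run.
P_line = I² R_line = (9.648)² × 0.362 = 33.69 W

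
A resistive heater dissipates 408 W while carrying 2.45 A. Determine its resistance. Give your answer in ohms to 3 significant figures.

68.0 Ω

Rearranging the power relation for the two known quantities gives R = P / I².
R = 408 / (2.450)² = 67.97 Ω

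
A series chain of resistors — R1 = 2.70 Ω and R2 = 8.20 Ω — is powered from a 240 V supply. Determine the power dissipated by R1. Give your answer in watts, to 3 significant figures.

Every series element carries the same I. Get I from the total resistance, then P = I² × R1.
R_total = 2.70 + 8.20 = 10.90 Ω
I = V / R_total = 240 / 10.90 = 22.02 A
P_R1 = I² × R1 = (22.02)² × 2.70 = 1309 W

1310 W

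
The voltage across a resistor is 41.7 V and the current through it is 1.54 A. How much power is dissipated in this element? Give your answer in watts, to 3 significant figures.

64.2 W

Since both terminal voltage and current are stated, P = V I gives the power in one step.
P = 41.7 V × 1.540 A = 64.22 W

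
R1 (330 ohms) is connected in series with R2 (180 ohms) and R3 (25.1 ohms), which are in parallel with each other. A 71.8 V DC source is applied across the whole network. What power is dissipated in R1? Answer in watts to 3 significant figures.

13.7 W

Collapse R2‖R3 to a single equivalent, reducing the network to two series elements.
R_p = (180×25.1)/(180+25.1) = 22.03 Ω
R_total = 330 + 22.03 = 352.0 Ω
I = V / R_total = 71.8 / 352.0 = 0.2040 A
R1 is in the main series path, so its power is I²R1.
P_R1 = (0.2040)² × 330 = 13.73 W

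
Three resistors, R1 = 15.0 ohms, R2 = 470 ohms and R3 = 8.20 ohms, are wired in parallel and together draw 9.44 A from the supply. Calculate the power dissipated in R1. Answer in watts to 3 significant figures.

The branches share the same voltage, but only the total current is given — find V from the equivalent resistance first.
1/R_eq = 1/15.0 + 1/470 + 1/8.20 ⇒ R_eq = 5.243 Ω
V = I_total × R_eq = 9.440 × 5.243 = 49.49 V
P_R1 = V² / R1 = (49.49)² / 15.0 = 163.3 W

163 W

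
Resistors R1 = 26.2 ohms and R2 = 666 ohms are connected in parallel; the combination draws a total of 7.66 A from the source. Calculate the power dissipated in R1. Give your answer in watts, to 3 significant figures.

We need the common branch voltage; get it from I_total × R_eq, then P = V²/R for the branch.
1/R_eq = 1/26.2 + 1/666 ⇒ R_eq = 25.21 Ω
V = I_total × R_eq = 7.660 × 25.21 = 193.1 V
P_R1 = V² / R1 = (193.1)² / 26.2 = 1423 W

1420 W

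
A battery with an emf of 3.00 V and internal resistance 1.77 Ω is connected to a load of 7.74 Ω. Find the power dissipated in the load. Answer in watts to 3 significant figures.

0.770 W

The internal resistance and the load are in series, so the same I flows through both; get I from ε/(r+R), then I²R for the load.
I = ε / (r + R) = 3.00 / (1.77 + 7.74) = 0.3155 A
P_load = I² R = (0.3155)² × 7.74 = 0.7702 W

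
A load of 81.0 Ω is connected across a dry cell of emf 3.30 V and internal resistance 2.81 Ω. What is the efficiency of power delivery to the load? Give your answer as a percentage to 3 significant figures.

η = P_load/(P_load+P_int) = I²R/(I²R+I²r) = R/(R+r) — the I² cancels for series elements.
η = R / (R + r) = 81.0 / (81.0 + 2.81) = 0.9665

96.6 %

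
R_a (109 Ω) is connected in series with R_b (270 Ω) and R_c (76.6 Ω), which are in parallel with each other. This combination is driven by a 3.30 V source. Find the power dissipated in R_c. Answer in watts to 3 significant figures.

0.0178 W

Collapse R_b‖R_c to a single equivalent, reducing the network to two series elements.
R_p = (270×76.6)/(270+76.6) = 59.67 Ω
R_total = 109 + 59.67 = 168.7 Ω
I = V / R_total = 3.30 / 168.7 = 0.01956 A
Voltage across the parallel pair: V_p = I × R_p = 0.01956 × 59.67 = 1.167 V
R_c sees V_p directly, so P = V_p² / R_c.
P_R_c = (1.167)² / 76.6 = 0.01779 W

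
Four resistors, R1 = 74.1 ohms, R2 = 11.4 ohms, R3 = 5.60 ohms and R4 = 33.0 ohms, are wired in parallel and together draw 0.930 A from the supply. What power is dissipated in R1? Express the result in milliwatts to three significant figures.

121 mW

Only the total current is stated, so first find the parallel equivalent to get the voltage across the combination.
1/R_eq = 1/74.1 + 1/11.4 + 1/5.60 + 1/33.0 ⇒ R_eq = 3.225 Ω
V = I_total × R_eq = 0.9300 × 3.225 = 2.999 V
P_R1 = V² / R1 = (2.999)² / 74.1 = 0.1214 W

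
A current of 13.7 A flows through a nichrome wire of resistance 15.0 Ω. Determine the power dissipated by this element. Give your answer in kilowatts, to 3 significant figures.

2.82 kW

The current through and the resistance of the element are both given; use P = I²R.
P = (13.70 A)² × 15.0 Ω = 2815 W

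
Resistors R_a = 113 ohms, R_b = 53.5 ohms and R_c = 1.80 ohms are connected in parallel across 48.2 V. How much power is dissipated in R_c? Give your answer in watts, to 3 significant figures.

1290 W

R_c sits directly across the source, so P = V²/R with V = 48.2 V.
P_R_c = V² / R_c = (48.2)² / 1.80 Ω = 1291 W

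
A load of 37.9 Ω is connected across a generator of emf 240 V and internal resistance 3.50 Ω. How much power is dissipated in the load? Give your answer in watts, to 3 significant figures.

With r and R in series, I = ε/(r+R); the load dissipates I²R.
I = ε / (r + R) = 240 / (3.50 + 37.9) = 5.797 A
P_load = I² R = (5.797)² × 37.9 = 1274 W

1270 W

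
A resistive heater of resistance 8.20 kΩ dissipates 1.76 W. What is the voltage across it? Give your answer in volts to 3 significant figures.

120 V

Inverting the appropriate power form: V = √(P R).
V = √(1.76 × 8200) = 120.1 V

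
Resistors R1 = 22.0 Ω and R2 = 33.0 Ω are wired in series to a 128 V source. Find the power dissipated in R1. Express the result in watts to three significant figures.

In a series string the same current flows through every resistor — find that current, then P = I²R for the one we want.
R_total = 22.0 + 33.0 = 55.00 Ω
I = V / R_total = 128 / 55.00 = 2.327 A
P_R1 = I² × R1 = (2.327)² × 22.0 = 119.2 W

119 W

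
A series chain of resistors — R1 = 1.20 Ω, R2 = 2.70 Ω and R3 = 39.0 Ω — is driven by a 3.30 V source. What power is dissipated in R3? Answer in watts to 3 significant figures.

The current is common to all series resistors; compute it, then apply P = I²R for the target.
R_total = 1.20 + 2.70 + 39.0 = 42.90 Ω
I = V / R_total = 3.30 / 42.90 = 0.07692 A
P_R3 = I² × R3 = (0.07692)² × 39.0 = 0.2308 W

0.231 W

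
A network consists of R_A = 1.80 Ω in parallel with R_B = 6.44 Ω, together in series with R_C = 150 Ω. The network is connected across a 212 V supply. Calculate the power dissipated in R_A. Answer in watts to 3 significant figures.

First find R_p for the parallel pair, then treat R_p + R_C as a series loop.
R_p = (1.80×6.44)/(1.80+6.44) = 1.407 Ω
R_total = R_p + 150 = 1.407 + 150 = 151.4 Ω
I = V / R_total = 212 / 151.4 = 1.400 A
Voltage across the parallel pair: V_p = I × R_p = 1.400 × 1.407 = 1.970 V
R_A has V_p across it, so P = V_p²/R_A.
P_R_A = (1.970)² / 1.80 = 2.156 W

2.16 W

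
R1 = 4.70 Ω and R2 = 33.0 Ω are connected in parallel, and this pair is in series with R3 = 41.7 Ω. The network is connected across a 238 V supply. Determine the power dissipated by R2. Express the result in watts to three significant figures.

13.8 W

First find R_p for the parallel pair, then treat R_p + R3 as a series loop.
R_p = (4.70×33.0)/(4.70+33.0) = 4.114 Ω
R_total = R_p + 41.7 = 4.114 + 41.7 = 45.81 Ω
I = V / R_total = 238 / 45.81 = 5.195 A
Voltage across the parallel pair: V_p = I × R_p = 5.195 × 4.114 = 21.37 V
R2 sits across V_p; its power is V_p²/R.
P_R2 = (21.37)² / 33.0 = 13.84 W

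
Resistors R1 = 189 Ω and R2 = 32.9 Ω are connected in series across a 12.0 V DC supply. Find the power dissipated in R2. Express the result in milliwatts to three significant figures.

Since the resistors are in series they all carry the loop current I = V/R_total; the power in any one is I²R.
R_total = 189 + 32.9 = 221.9 Ω
I = V / R_total = 12.0 / 221.9 = 0.05408 A
P_R2 = I² × R2 = (0.05408)² × 32.9 = 0.09622 W

96.2 mW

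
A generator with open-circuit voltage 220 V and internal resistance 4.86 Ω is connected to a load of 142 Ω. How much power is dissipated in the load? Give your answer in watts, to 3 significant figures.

Load and internal resistance form a series loop — compute the loop current, then the load power via I²R.
I = ε / (r + R) = 220 / (4.86 + 142) = 1.498 A
P_load = I² R = (1.498)² × 142 = 318.7 W

319 W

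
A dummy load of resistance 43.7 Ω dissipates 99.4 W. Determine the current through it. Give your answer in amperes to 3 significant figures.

1.51 A

The two known quantities fix the third via I = √(P / R).
I = √(99.4 / 43.7) = 1.508 A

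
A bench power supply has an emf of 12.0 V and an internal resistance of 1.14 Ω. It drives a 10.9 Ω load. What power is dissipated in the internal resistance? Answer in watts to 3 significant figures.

r is in series with the load, so it carries the full circuit current — the loss in it is I²r.
I = ε / (r + R) = 12.0 / (1.14 + 10.9) = 0.9967 A
P_int = I² r = (0.9967)² × 1.14 = 1.132 W

1.13 W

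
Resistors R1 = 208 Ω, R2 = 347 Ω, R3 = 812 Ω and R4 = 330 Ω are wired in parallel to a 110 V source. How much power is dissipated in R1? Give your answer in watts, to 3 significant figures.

58.2 W

Every branch has 110 V across it, so for R1 the power is simply V²/R.
P_R1 = V² / R1 = (110)² / 208 Ω = 58.17 W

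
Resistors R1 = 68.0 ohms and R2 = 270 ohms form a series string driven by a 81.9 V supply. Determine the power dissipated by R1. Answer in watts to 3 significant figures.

3.99 W

In a series string the same current flows through every resistor — find that current, then P = I²R for the one we want.
R_total = 68.0 + 270 = 338.0 Ω
I = V / R_total = 81.9 / 338.0 = 0.2423 A
P_R1 = I² × R1 = (0.2423)² × 68.0 = 3.992 W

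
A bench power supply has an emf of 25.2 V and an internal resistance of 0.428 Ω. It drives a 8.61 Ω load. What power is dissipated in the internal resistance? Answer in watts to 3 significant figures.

3.33 W

r is in series with the load, so it carries the full circuit current — the loss in it is I²r.
I = ε / (r + R) = 25.2 / (0.428 + 8.61) = 2.788 A
P_int = I² r = (2.788)² × 0.428 = 3.327 W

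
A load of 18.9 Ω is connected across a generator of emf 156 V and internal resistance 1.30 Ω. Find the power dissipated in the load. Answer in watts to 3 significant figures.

With r and R in series, I = ε/(r+R); the load dissipates I²R.
I = ε / (r + R) = 156 / (1.30 + 18.9) = 7.723 A
P_load = I² R = (7.723)² × 18.9 = 1127 W

1130 W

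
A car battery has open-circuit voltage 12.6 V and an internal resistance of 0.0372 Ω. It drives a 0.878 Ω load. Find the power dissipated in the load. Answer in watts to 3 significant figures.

166 W

With r and R in series, I = ε/(r+R); the load dissipates I²R.
I = ε / (r + R) = 12.6 / (0.0372 + 0.878) = 13.77 A
P_load = I² R = (13.77)² × 0.878 = 166.4 W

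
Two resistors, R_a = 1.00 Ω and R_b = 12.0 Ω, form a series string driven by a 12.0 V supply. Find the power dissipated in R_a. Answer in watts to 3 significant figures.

0.852 W

The current is common to all series resistors; compute it, then apply P = I²R for the target.
R_total = 1.00 + 12.0 = 13.00 Ω
I = V / R_total = 12.0 / 13.00 = 0.9231 A
P_R_a = I² × R_a = (0.9231)² × 1.00 = 0.8521 W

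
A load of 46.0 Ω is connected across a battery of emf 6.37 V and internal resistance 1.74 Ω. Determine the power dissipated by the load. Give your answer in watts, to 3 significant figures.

Find the circuit current first, then P = I²R for the load (series elements share I).
I = ε / (r + R) = 6.37 / (1.74 + 46.0) = 0.1334 A
P_load = I² R = (0.1334)² × 46.0 = 0.8190 W

0.819 W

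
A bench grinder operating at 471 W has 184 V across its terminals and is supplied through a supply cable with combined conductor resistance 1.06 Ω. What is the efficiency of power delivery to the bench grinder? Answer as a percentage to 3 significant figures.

I = P / V = 471 / 184 = 2.560 A through the supply cable.
P_line = I² R_line = (2.560)² × 1.06 = 6.946 W
P_source = P_load + P_line = 471.0 + 6.946 = 477.9 W
η = P_load / P_source = 471.0 / 477.9 = 0.9855

98.5 %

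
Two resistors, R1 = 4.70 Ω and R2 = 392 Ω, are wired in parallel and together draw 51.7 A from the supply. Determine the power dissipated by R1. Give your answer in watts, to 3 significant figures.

The branches share the same voltage, but only the total current is given — find V from the equivalent resistance first.
1/R_eq = 1/4.70 + 1/392 ⇒ R_eq = 4.644 Ω
V = I_total × R_eq = 51.70 × 4.644 = 240.1 V
P_R1 = V² / R1 = (240.1)² / 4.70 = 12270 W

12300 W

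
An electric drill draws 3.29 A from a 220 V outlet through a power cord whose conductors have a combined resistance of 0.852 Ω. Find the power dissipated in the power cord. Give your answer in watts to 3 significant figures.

9.22 W

The power cord and load are in series, so the same current flows in both; the loss is I²R_line.
The power cord carries the full 3.29 A.
P_line = I² R_line = (3.290)² × 0.852 = 9.222 W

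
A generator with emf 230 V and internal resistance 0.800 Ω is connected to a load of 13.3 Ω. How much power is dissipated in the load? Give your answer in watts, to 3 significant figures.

3540 W

Load and internal resistance form a series loop — compute the loop current, then the load power via I²R.
I = ε / (r + R) = 230 / (0.800 + 13.3) = 16.31 A
P_load = I² R = (16.31)² × 13.3 = 3539 W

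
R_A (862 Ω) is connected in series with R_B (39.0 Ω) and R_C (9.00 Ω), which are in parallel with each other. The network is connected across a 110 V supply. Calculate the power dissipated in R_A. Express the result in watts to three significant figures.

13.8 W

First combine the parallel branches into one equivalent R_p, then R_A + R_p is a series pair.
R_p = (39.0×9.00)/(39.0+9.00) = 7.312 Ω
R_total = 862 + 7.312 = 869.3 Ω
I = V / R_total = 110 / 869.3 = 0.1265 A
R_A is in the main series path, so its power is I²R_A.
P_R_A = (0.1265)² × 862 = 13.80 W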